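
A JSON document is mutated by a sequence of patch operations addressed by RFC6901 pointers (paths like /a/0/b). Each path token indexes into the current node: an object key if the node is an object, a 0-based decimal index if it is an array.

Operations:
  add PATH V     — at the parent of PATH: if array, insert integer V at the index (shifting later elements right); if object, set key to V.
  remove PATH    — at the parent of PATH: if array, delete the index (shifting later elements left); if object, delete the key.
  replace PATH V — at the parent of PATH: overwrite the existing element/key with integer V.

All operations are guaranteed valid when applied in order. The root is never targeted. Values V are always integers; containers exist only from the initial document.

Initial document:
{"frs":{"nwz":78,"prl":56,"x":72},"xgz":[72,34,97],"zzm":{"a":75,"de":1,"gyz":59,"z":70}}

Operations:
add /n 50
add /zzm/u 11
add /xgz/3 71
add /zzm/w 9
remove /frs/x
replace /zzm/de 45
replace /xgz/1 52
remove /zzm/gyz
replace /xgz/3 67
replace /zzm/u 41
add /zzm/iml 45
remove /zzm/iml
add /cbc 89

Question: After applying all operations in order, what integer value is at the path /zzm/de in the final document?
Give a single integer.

Answer: 45

Derivation:
After op 1 (add /n 50): {"frs":{"nwz":78,"prl":56,"x":72},"n":50,"xgz":[72,34,97],"zzm":{"a":75,"de":1,"gyz":59,"z":70}}
After op 2 (add /zzm/u 11): {"frs":{"nwz":78,"prl":56,"x":72},"n":50,"xgz":[72,34,97],"zzm":{"a":75,"de":1,"gyz":59,"u":11,"z":70}}
After op 3 (add /xgz/3 71): {"frs":{"nwz":78,"prl":56,"x":72},"n":50,"xgz":[72,34,97,71],"zzm":{"a":75,"de":1,"gyz":59,"u":11,"z":70}}
After op 4 (add /zzm/w 9): {"frs":{"nwz":78,"prl":56,"x":72},"n":50,"xgz":[72,34,97,71],"zzm":{"a":75,"de":1,"gyz":59,"u":11,"w":9,"z":70}}
After op 5 (remove /frs/x): {"frs":{"nwz":78,"prl":56},"n":50,"xgz":[72,34,97,71],"zzm":{"a":75,"de":1,"gyz":59,"u":11,"w":9,"z":70}}
After op 6 (replace /zzm/de 45): {"frs":{"nwz":78,"prl":56},"n":50,"xgz":[72,34,97,71],"zzm":{"a":75,"de":45,"gyz":59,"u":11,"w":9,"z":70}}
After op 7 (replace /xgz/1 52): {"frs":{"nwz":78,"prl":56},"n":50,"xgz":[72,52,97,71],"zzm":{"a":75,"de":45,"gyz":59,"u":11,"w":9,"z":70}}
After op 8 (remove /zzm/gyz): {"frs":{"nwz":78,"prl":56},"n":50,"xgz":[72,52,97,71],"zzm":{"a":75,"de":45,"u":11,"w":9,"z":70}}
After op 9 (replace /xgz/3 67): {"frs":{"nwz":78,"prl":56},"n":50,"xgz":[72,52,97,67],"zzm":{"a":75,"de":45,"u":11,"w":9,"z":70}}
After op 10 (replace /zzm/u 41): {"frs":{"nwz":78,"prl":56},"n":50,"xgz":[72,52,97,67],"zzm":{"a":75,"de":45,"u":41,"w":9,"z":70}}
After op 11 (add /zzm/iml 45): {"frs":{"nwz":78,"prl":56},"n":50,"xgz":[72,52,97,67],"zzm":{"a":75,"de":45,"iml":45,"u":41,"w":9,"z":70}}
After op 12 (remove /zzm/iml): {"frs":{"nwz":78,"prl":56},"n":50,"xgz":[72,52,97,67],"zzm":{"a":75,"de":45,"u":41,"w":9,"z":70}}
After op 13 (add /cbc 89): {"cbc":89,"frs":{"nwz":78,"prl":56},"n":50,"xgz":[72,52,97,67],"zzm":{"a":75,"de":45,"u":41,"w":9,"z":70}}
Value at /zzm/de: 45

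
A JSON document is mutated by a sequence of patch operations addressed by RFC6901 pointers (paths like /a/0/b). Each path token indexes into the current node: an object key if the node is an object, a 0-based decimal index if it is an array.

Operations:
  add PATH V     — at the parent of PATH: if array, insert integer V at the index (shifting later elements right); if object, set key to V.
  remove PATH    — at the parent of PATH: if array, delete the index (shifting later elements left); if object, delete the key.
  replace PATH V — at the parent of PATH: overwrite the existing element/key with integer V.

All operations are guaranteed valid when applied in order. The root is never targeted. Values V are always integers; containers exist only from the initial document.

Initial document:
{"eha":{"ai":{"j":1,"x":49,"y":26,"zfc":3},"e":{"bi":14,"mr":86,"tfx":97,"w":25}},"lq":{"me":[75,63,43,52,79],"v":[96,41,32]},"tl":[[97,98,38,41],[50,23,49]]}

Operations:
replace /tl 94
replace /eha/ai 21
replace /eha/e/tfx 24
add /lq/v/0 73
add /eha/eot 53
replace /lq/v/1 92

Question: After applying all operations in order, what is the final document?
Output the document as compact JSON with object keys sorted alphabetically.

Answer: {"eha":{"ai":21,"e":{"bi":14,"mr":86,"tfx":24,"w":25},"eot":53},"lq":{"me":[75,63,43,52,79],"v":[73,92,41,32]},"tl":94}

Derivation:
After op 1 (replace /tl 94): {"eha":{"ai":{"j":1,"x":49,"y":26,"zfc":3},"e":{"bi":14,"mr":86,"tfx":97,"w":25}},"lq":{"me":[75,63,43,52,79],"v":[96,41,32]},"tl":94}
After op 2 (replace /eha/ai 21): {"eha":{"ai":21,"e":{"bi":14,"mr":86,"tfx":97,"w":25}},"lq":{"me":[75,63,43,52,79],"v":[96,41,32]},"tl":94}
After op 3 (replace /eha/e/tfx 24): {"eha":{"ai":21,"e":{"bi":14,"mr":86,"tfx":24,"w":25}},"lq":{"me":[75,63,43,52,79],"v":[96,41,32]},"tl":94}
After op 4 (add /lq/v/0 73): {"eha":{"ai":21,"e":{"bi":14,"mr":86,"tfx":24,"w":25}},"lq":{"me":[75,63,43,52,79],"v":[73,96,41,32]},"tl":94}
After op 5 (add /eha/eot 53): {"eha":{"ai":21,"e":{"bi":14,"mr":86,"tfx":24,"w":25},"eot":53},"lq":{"me":[75,63,43,52,79],"v":[73,96,41,32]},"tl":94}
After op 6 (replace /lq/v/1 92): {"eha":{"ai":21,"e":{"bi":14,"mr":86,"tfx":24,"w":25},"eot":53},"lq":{"me":[75,63,43,52,79],"v":[73,92,41,32]},"tl":94}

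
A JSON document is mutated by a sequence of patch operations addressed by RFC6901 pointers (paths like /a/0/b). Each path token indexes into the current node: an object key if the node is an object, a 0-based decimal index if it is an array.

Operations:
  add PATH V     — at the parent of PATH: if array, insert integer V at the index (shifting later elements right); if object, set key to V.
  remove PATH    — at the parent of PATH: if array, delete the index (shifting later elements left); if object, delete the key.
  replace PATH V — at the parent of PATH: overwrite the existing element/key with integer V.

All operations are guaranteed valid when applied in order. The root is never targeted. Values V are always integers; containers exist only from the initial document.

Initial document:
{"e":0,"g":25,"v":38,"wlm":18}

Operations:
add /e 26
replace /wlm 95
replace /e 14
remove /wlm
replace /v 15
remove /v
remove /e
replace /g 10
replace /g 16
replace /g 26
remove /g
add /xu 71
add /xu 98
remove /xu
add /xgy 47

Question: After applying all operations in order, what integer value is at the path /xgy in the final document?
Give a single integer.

Answer: 47

Derivation:
After op 1 (add /e 26): {"e":26,"g":25,"v":38,"wlm":18}
After op 2 (replace /wlm 95): {"e":26,"g":25,"v":38,"wlm":95}
After op 3 (replace /e 14): {"e":14,"g":25,"v":38,"wlm":95}
After op 4 (remove /wlm): {"e":14,"g":25,"v":38}
After op 5 (replace /v 15): {"e":14,"g":25,"v":15}
After op 6 (remove /v): {"e":14,"g":25}
After op 7 (remove /e): {"g":25}
After op 8 (replace /g 10): {"g":10}
After op 9 (replace /g 16): {"g":16}
After op 10 (replace /g 26): {"g":26}
After op 11 (remove /g): {}
After op 12 (add /xu 71): {"xu":71}
After op 13 (add /xu 98): {"xu":98}
After op 14 (remove /xu): {}
After op 15 (add /xgy 47): {"xgy":47}
Value at /xgy: 47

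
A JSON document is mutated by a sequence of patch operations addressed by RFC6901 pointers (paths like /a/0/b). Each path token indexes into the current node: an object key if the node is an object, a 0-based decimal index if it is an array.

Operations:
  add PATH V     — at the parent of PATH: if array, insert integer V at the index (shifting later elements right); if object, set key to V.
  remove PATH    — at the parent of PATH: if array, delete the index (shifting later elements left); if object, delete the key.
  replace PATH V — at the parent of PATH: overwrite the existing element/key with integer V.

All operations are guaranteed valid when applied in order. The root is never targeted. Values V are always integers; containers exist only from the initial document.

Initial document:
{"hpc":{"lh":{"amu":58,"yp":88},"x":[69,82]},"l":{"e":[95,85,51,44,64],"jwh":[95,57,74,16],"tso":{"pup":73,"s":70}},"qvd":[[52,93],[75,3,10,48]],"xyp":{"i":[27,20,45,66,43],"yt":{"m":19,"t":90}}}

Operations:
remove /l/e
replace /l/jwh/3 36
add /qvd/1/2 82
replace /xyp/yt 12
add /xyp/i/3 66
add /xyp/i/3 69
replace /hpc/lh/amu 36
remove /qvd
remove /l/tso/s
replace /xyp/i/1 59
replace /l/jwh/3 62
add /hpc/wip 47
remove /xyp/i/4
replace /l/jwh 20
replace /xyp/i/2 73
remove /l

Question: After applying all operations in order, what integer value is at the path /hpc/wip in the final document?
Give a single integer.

Answer: 47

Derivation:
After op 1 (remove /l/e): {"hpc":{"lh":{"amu":58,"yp":88},"x":[69,82]},"l":{"jwh":[95,57,74,16],"tso":{"pup":73,"s":70}},"qvd":[[52,93],[75,3,10,48]],"xyp":{"i":[27,20,45,66,43],"yt":{"m":19,"t":90}}}
After op 2 (replace /l/jwh/3 36): {"hpc":{"lh":{"amu":58,"yp":88},"x":[69,82]},"l":{"jwh":[95,57,74,36],"tso":{"pup":73,"s":70}},"qvd":[[52,93],[75,3,10,48]],"xyp":{"i":[27,20,45,66,43],"yt":{"m":19,"t":90}}}
After op 3 (add /qvd/1/2 82): {"hpc":{"lh":{"amu":58,"yp":88},"x":[69,82]},"l":{"jwh":[95,57,74,36],"tso":{"pup":73,"s":70}},"qvd":[[52,93],[75,3,82,10,48]],"xyp":{"i":[27,20,45,66,43],"yt":{"m":19,"t":90}}}
After op 4 (replace /xyp/yt 12): {"hpc":{"lh":{"amu":58,"yp":88},"x":[69,82]},"l":{"jwh":[95,57,74,36],"tso":{"pup":73,"s":70}},"qvd":[[52,93],[75,3,82,10,48]],"xyp":{"i":[27,20,45,66,43],"yt":12}}
After op 5 (add /xyp/i/3 66): {"hpc":{"lh":{"amu":58,"yp":88},"x":[69,82]},"l":{"jwh":[95,57,74,36],"tso":{"pup":73,"s":70}},"qvd":[[52,93],[75,3,82,10,48]],"xyp":{"i":[27,20,45,66,66,43],"yt":12}}
After op 6 (add /xyp/i/3 69): {"hpc":{"lh":{"amu":58,"yp":88},"x":[69,82]},"l":{"jwh":[95,57,74,36],"tso":{"pup":73,"s":70}},"qvd":[[52,93],[75,3,82,10,48]],"xyp":{"i":[27,20,45,69,66,66,43],"yt":12}}
After op 7 (replace /hpc/lh/amu 36): {"hpc":{"lh":{"amu":36,"yp":88},"x":[69,82]},"l":{"jwh":[95,57,74,36],"tso":{"pup":73,"s":70}},"qvd":[[52,93],[75,3,82,10,48]],"xyp":{"i":[27,20,45,69,66,66,43],"yt":12}}
After op 8 (remove /qvd): {"hpc":{"lh":{"amu":36,"yp":88},"x":[69,82]},"l":{"jwh":[95,57,74,36],"tso":{"pup":73,"s":70}},"xyp":{"i":[27,20,45,69,66,66,43],"yt":12}}
After op 9 (remove /l/tso/s): {"hpc":{"lh":{"amu":36,"yp":88},"x":[69,82]},"l":{"jwh":[95,57,74,36],"tso":{"pup":73}},"xyp":{"i":[27,20,45,69,66,66,43],"yt":12}}
After op 10 (replace /xyp/i/1 59): {"hpc":{"lh":{"amu":36,"yp":88},"x":[69,82]},"l":{"jwh":[95,57,74,36],"tso":{"pup":73}},"xyp":{"i":[27,59,45,69,66,66,43],"yt":12}}
After op 11 (replace /l/jwh/3 62): {"hpc":{"lh":{"amu":36,"yp":88},"x":[69,82]},"l":{"jwh":[95,57,74,62],"tso":{"pup":73}},"xyp":{"i":[27,59,45,69,66,66,43],"yt":12}}
After op 12 (add /hpc/wip 47): {"hpc":{"lh":{"amu":36,"yp":88},"wip":47,"x":[69,82]},"l":{"jwh":[95,57,74,62],"tso":{"pup":73}},"xyp":{"i":[27,59,45,69,66,66,43],"yt":12}}
After op 13 (remove /xyp/i/4): {"hpc":{"lh":{"amu":36,"yp":88},"wip":47,"x":[69,82]},"l":{"jwh":[95,57,74,62],"tso":{"pup":73}},"xyp":{"i":[27,59,45,69,66,43],"yt":12}}
After op 14 (replace /l/jwh 20): {"hpc":{"lh":{"amu":36,"yp":88},"wip":47,"x":[69,82]},"l":{"jwh":20,"tso":{"pup":73}},"xyp":{"i":[27,59,45,69,66,43],"yt":12}}
After op 15 (replace /xyp/i/2 73): {"hpc":{"lh":{"amu":36,"yp":88},"wip":47,"x":[69,82]},"l":{"jwh":20,"tso":{"pup":73}},"xyp":{"i":[27,59,73,69,66,43],"yt":12}}
After op 16 (remove /l): {"hpc":{"lh":{"amu":36,"yp":88},"wip":47,"x":[69,82]},"xyp":{"i":[27,59,73,69,66,43],"yt":12}}
Value at /hpc/wip: 47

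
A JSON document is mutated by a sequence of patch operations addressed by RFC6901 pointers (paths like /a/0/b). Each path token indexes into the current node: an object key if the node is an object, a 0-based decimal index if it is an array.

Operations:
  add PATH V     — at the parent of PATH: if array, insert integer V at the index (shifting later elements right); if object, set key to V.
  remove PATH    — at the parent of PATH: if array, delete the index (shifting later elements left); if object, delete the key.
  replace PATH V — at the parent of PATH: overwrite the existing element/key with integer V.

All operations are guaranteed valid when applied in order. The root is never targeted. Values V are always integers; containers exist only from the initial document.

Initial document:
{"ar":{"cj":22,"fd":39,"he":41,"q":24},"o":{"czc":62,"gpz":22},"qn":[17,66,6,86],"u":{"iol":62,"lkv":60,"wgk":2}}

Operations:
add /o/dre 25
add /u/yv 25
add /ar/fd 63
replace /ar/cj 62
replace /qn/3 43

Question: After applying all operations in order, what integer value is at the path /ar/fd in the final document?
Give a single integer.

Answer: 63

Derivation:
After op 1 (add /o/dre 25): {"ar":{"cj":22,"fd":39,"he":41,"q":24},"o":{"czc":62,"dre":25,"gpz":22},"qn":[17,66,6,86],"u":{"iol":62,"lkv":60,"wgk":2}}
After op 2 (add /u/yv 25): {"ar":{"cj":22,"fd":39,"he":41,"q":24},"o":{"czc":62,"dre":25,"gpz":22},"qn":[17,66,6,86],"u":{"iol":62,"lkv":60,"wgk":2,"yv":25}}
After op 3 (add /ar/fd 63): {"ar":{"cj":22,"fd":63,"he":41,"q":24},"o":{"czc":62,"dre":25,"gpz":22},"qn":[17,66,6,86],"u":{"iol":62,"lkv":60,"wgk":2,"yv":25}}
After op 4 (replace /ar/cj 62): {"ar":{"cj":62,"fd":63,"he":41,"q":24},"o":{"czc":62,"dre":25,"gpz":22},"qn":[17,66,6,86],"u":{"iol":62,"lkv":60,"wgk":2,"yv":25}}
After op 5 (replace /qn/3 43): {"ar":{"cj":62,"fd":63,"he":41,"q":24},"o":{"czc":62,"dre":25,"gpz":22},"qn":[17,66,6,43],"u":{"iol":62,"lkv":60,"wgk":2,"yv":25}}
Value at /ar/fd: 63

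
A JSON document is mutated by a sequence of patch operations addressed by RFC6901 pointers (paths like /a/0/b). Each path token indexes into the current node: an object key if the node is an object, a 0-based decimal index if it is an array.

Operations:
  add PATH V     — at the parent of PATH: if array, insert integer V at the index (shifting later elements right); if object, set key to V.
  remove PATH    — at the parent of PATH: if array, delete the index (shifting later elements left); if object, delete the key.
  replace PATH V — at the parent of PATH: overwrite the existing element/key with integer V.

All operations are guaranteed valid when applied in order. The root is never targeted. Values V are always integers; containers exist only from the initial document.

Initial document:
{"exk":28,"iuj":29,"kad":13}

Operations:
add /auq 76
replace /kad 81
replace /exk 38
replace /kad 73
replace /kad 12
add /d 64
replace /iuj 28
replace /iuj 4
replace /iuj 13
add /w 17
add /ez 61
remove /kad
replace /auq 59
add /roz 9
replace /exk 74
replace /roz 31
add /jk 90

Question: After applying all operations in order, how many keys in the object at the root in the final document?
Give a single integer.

Answer: 8

Derivation:
After op 1 (add /auq 76): {"auq":76,"exk":28,"iuj":29,"kad":13}
After op 2 (replace /kad 81): {"auq":76,"exk":28,"iuj":29,"kad":81}
After op 3 (replace /exk 38): {"auq":76,"exk":38,"iuj":29,"kad":81}
After op 4 (replace /kad 73): {"auq":76,"exk":38,"iuj":29,"kad":73}
After op 5 (replace /kad 12): {"auq":76,"exk":38,"iuj":29,"kad":12}
After op 6 (add /d 64): {"auq":76,"d":64,"exk":38,"iuj":29,"kad":12}
After op 7 (replace /iuj 28): {"auq":76,"d":64,"exk":38,"iuj":28,"kad":12}
After op 8 (replace /iuj 4): {"auq":76,"d":64,"exk":38,"iuj":4,"kad":12}
After op 9 (replace /iuj 13): {"auq":76,"d":64,"exk":38,"iuj":13,"kad":12}
After op 10 (add /w 17): {"auq":76,"d":64,"exk":38,"iuj":13,"kad":12,"w":17}
After op 11 (add /ez 61): {"auq":76,"d":64,"exk":38,"ez":61,"iuj":13,"kad":12,"w":17}
After op 12 (remove /kad): {"auq":76,"d":64,"exk":38,"ez":61,"iuj":13,"w":17}
After op 13 (replace /auq 59): {"auq":59,"d":64,"exk":38,"ez":61,"iuj":13,"w":17}
After op 14 (add /roz 9): {"auq":59,"d":64,"exk":38,"ez":61,"iuj":13,"roz":9,"w":17}
After op 15 (replace /exk 74): {"auq":59,"d":64,"exk":74,"ez":61,"iuj":13,"roz":9,"w":17}
After op 16 (replace /roz 31): {"auq":59,"d":64,"exk":74,"ez":61,"iuj":13,"roz":31,"w":17}
After op 17 (add /jk 90): {"auq":59,"d":64,"exk":74,"ez":61,"iuj":13,"jk":90,"roz":31,"w":17}
Size at the root: 8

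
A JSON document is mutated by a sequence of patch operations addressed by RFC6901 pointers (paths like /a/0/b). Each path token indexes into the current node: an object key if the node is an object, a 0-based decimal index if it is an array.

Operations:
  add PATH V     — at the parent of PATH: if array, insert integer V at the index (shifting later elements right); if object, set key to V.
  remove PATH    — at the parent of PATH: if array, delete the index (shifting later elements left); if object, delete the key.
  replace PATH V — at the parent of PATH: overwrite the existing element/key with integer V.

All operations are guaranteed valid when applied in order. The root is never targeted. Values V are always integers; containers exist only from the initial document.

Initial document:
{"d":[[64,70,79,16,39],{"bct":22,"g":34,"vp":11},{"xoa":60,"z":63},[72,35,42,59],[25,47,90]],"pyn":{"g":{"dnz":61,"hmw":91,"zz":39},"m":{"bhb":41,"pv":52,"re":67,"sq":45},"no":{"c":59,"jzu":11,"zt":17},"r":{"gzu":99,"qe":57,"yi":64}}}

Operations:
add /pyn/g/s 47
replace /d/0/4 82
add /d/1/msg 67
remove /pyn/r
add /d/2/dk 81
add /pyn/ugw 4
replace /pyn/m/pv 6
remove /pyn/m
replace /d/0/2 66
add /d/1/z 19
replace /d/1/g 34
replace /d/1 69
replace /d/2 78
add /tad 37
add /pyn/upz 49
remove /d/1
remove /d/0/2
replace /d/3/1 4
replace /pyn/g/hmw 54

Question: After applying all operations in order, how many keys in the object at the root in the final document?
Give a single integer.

After op 1 (add /pyn/g/s 47): {"d":[[64,70,79,16,39],{"bct":22,"g":34,"vp":11},{"xoa":60,"z":63},[72,35,42,59],[25,47,90]],"pyn":{"g":{"dnz":61,"hmw":91,"s":47,"zz":39},"m":{"bhb":41,"pv":52,"re":67,"sq":45},"no":{"c":59,"jzu":11,"zt":17},"r":{"gzu":99,"qe":57,"yi":64}}}
After op 2 (replace /d/0/4 82): {"d":[[64,70,79,16,82],{"bct":22,"g":34,"vp":11},{"xoa":60,"z":63},[72,35,42,59],[25,47,90]],"pyn":{"g":{"dnz":61,"hmw":91,"s":47,"zz":39},"m":{"bhb":41,"pv":52,"re":67,"sq":45},"no":{"c":59,"jzu":11,"zt":17},"r":{"gzu":99,"qe":57,"yi":64}}}
After op 3 (add /d/1/msg 67): {"d":[[64,70,79,16,82],{"bct":22,"g":34,"msg":67,"vp":11},{"xoa":60,"z":63},[72,35,42,59],[25,47,90]],"pyn":{"g":{"dnz":61,"hmw":91,"s":47,"zz":39},"m":{"bhb":41,"pv":52,"re":67,"sq":45},"no":{"c":59,"jzu":11,"zt":17},"r":{"gzu":99,"qe":57,"yi":64}}}
After op 4 (remove /pyn/r): {"d":[[64,70,79,16,82],{"bct":22,"g":34,"msg":67,"vp":11},{"xoa":60,"z":63},[72,35,42,59],[25,47,90]],"pyn":{"g":{"dnz":61,"hmw":91,"s":47,"zz":39},"m":{"bhb":41,"pv":52,"re":67,"sq":45},"no":{"c":59,"jzu":11,"zt":17}}}
After op 5 (add /d/2/dk 81): {"d":[[64,70,79,16,82],{"bct":22,"g":34,"msg":67,"vp":11},{"dk":81,"xoa":60,"z":63},[72,35,42,59],[25,47,90]],"pyn":{"g":{"dnz":61,"hmw":91,"s":47,"zz":39},"m":{"bhb":41,"pv":52,"re":67,"sq":45},"no":{"c":59,"jzu":11,"zt":17}}}
After op 6 (add /pyn/ugw 4): {"d":[[64,70,79,16,82],{"bct":22,"g":34,"msg":67,"vp":11},{"dk":81,"xoa":60,"z":63},[72,35,42,59],[25,47,90]],"pyn":{"g":{"dnz":61,"hmw":91,"s":47,"zz":39},"m":{"bhb":41,"pv":52,"re":67,"sq":45},"no":{"c":59,"jzu":11,"zt":17},"ugw":4}}
After op 7 (replace /pyn/m/pv 6): {"d":[[64,70,79,16,82],{"bct":22,"g":34,"msg":67,"vp":11},{"dk":81,"xoa":60,"z":63},[72,35,42,59],[25,47,90]],"pyn":{"g":{"dnz":61,"hmw":91,"s":47,"zz":39},"m":{"bhb":41,"pv":6,"re":67,"sq":45},"no":{"c":59,"jzu":11,"zt":17},"ugw":4}}
After op 8 (remove /pyn/m): {"d":[[64,70,79,16,82],{"bct":22,"g":34,"msg":67,"vp":11},{"dk":81,"xoa":60,"z":63},[72,35,42,59],[25,47,90]],"pyn":{"g":{"dnz":61,"hmw":91,"s":47,"zz":39},"no":{"c":59,"jzu":11,"zt":17},"ugw":4}}
After op 9 (replace /d/0/2 66): {"d":[[64,70,66,16,82],{"bct":22,"g":34,"msg":67,"vp":11},{"dk":81,"xoa":60,"z":63},[72,35,42,59],[25,47,90]],"pyn":{"g":{"dnz":61,"hmw":91,"s":47,"zz":39},"no":{"c":59,"jzu":11,"zt":17},"ugw":4}}
After op 10 (add /d/1/z 19): {"d":[[64,70,66,16,82],{"bct":22,"g":34,"msg":67,"vp":11,"z":19},{"dk":81,"xoa":60,"z":63},[72,35,42,59],[25,47,90]],"pyn":{"g":{"dnz":61,"hmw":91,"s":47,"zz":39},"no":{"c":59,"jzu":11,"zt":17},"ugw":4}}
After op 11 (replace /d/1/g 34): {"d":[[64,70,66,16,82],{"bct":22,"g":34,"msg":67,"vp":11,"z":19},{"dk":81,"xoa":60,"z":63},[72,35,42,59],[25,47,90]],"pyn":{"g":{"dnz":61,"hmw":91,"s":47,"zz":39},"no":{"c":59,"jzu":11,"zt":17},"ugw":4}}
After op 12 (replace /d/1 69): {"d":[[64,70,66,16,82],69,{"dk":81,"xoa":60,"z":63},[72,35,42,59],[25,47,90]],"pyn":{"g":{"dnz":61,"hmw":91,"s":47,"zz":39},"no":{"c":59,"jzu":11,"zt":17},"ugw":4}}
After op 13 (replace /d/2 78): {"d":[[64,70,66,16,82],69,78,[72,35,42,59],[25,47,90]],"pyn":{"g":{"dnz":61,"hmw":91,"s":47,"zz":39},"no":{"c":59,"jzu":11,"zt":17},"ugw":4}}
After op 14 (add /tad 37): {"d":[[64,70,66,16,82],69,78,[72,35,42,59],[25,47,90]],"pyn":{"g":{"dnz":61,"hmw":91,"s":47,"zz":39},"no":{"c":59,"jzu":11,"zt":17},"ugw":4},"tad":37}
After op 15 (add /pyn/upz 49): {"d":[[64,70,66,16,82],69,78,[72,35,42,59],[25,47,90]],"pyn":{"g":{"dnz":61,"hmw":91,"s":47,"zz":39},"no":{"c":59,"jzu":11,"zt":17},"ugw":4,"upz":49},"tad":37}
After op 16 (remove /d/1): {"d":[[64,70,66,16,82],78,[72,35,42,59],[25,47,90]],"pyn":{"g":{"dnz":61,"hmw":91,"s":47,"zz":39},"no":{"c":59,"jzu":11,"zt":17},"ugw":4,"upz":49},"tad":37}
After op 17 (remove /d/0/2): {"d":[[64,70,16,82],78,[72,35,42,59],[25,47,90]],"pyn":{"g":{"dnz":61,"hmw":91,"s":47,"zz":39},"no":{"c":59,"jzu":11,"zt":17},"ugw":4,"upz":49},"tad":37}
After op 18 (replace /d/3/1 4): {"d":[[64,70,16,82],78,[72,35,42,59],[25,4,90]],"pyn":{"g":{"dnz":61,"hmw":91,"s":47,"zz":39},"no":{"c":59,"jzu":11,"zt":17},"ugw":4,"upz":49},"tad":37}
After op 19 (replace /pyn/g/hmw 54): {"d":[[64,70,16,82],78,[72,35,42,59],[25,4,90]],"pyn":{"g":{"dnz":61,"hmw":54,"s":47,"zz":39},"no":{"c":59,"jzu":11,"zt":17},"ugw":4,"upz":49},"tad":37}
Size at the root: 3

Answer: 3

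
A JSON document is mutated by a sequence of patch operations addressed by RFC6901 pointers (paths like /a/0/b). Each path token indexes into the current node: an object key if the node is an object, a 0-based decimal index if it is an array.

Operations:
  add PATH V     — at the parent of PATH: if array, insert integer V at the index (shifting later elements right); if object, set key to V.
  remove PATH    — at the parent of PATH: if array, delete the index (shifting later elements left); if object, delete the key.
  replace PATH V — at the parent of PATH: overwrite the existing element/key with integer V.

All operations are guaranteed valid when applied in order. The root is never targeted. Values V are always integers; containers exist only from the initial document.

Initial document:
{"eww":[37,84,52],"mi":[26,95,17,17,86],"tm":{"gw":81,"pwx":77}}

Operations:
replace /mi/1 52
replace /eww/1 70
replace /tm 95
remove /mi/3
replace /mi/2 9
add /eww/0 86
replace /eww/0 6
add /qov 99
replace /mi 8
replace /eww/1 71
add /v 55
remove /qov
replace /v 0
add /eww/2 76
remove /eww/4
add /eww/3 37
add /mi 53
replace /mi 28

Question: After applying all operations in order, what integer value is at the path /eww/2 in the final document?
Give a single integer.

Answer: 76

Derivation:
After op 1 (replace /mi/1 52): {"eww":[37,84,52],"mi":[26,52,17,17,86],"tm":{"gw":81,"pwx":77}}
After op 2 (replace /eww/1 70): {"eww":[37,70,52],"mi":[26,52,17,17,86],"tm":{"gw":81,"pwx":77}}
After op 3 (replace /tm 95): {"eww":[37,70,52],"mi":[26,52,17,17,86],"tm":95}
After op 4 (remove /mi/3): {"eww":[37,70,52],"mi":[26,52,17,86],"tm":95}
After op 5 (replace /mi/2 9): {"eww":[37,70,52],"mi":[26,52,9,86],"tm":95}
After op 6 (add /eww/0 86): {"eww":[86,37,70,52],"mi":[26,52,9,86],"tm":95}
After op 7 (replace /eww/0 6): {"eww":[6,37,70,52],"mi":[26,52,9,86],"tm":95}
After op 8 (add /qov 99): {"eww":[6,37,70,52],"mi":[26,52,9,86],"qov":99,"tm":95}
After op 9 (replace /mi 8): {"eww":[6,37,70,52],"mi":8,"qov":99,"tm":95}
After op 10 (replace /eww/1 71): {"eww":[6,71,70,52],"mi":8,"qov":99,"tm":95}
After op 11 (add /v 55): {"eww":[6,71,70,52],"mi":8,"qov":99,"tm":95,"v":55}
After op 12 (remove /qov): {"eww":[6,71,70,52],"mi":8,"tm":95,"v":55}
After op 13 (replace /v 0): {"eww":[6,71,70,52],"mi":8,"tm":95,"v":0}
After op 14 (add /eww/2 76): {"eww":[6,71,76,70,52],"mi":8,"tm":95,"v":0}
After op 15 (remove /eww/4): {"eww":[6,71,76,70],"mi":8,"tm":95,"v":0}
After op 16 (add /eww/3 37): {"eww":[6,71,76,37,70],"mi":8,"tm":95,"v":0}
After op 17 (add /mi 53): {"eww":[6,71,76,37,70],"mi":53,"tm":95,"v":0}
After op 18 (replace /mi 28): {"eww":[6,71,76,37,70],"mi":28,"tm":95,"v":0}
Value at /eww/2: 76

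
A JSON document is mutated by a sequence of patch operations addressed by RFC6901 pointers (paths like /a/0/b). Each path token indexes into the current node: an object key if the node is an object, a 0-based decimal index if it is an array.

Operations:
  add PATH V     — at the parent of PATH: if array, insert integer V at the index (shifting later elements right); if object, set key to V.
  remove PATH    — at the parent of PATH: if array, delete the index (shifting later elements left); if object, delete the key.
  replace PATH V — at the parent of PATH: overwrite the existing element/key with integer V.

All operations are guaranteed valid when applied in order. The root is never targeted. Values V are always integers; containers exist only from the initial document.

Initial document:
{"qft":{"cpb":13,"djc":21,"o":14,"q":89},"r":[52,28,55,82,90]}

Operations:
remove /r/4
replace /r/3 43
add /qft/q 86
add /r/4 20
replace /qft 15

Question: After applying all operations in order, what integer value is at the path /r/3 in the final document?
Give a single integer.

After op 1 (remove /r/4): {"qft":{"cpb":13,"djc":21,"o":14,"q":89},"r":[52,28,55,82]}
After op 2 (replace /r/3 43): {"qft":{"cpb":13,"djc":21,"o":14,"q":89},"r":[52,28,55,43]}
After op 3 (add /qft/q 86): {"qft":{"cpb":13,"djc":21,"o":14,"q":86},"r":[52,28,55,43]}
After op 4 (add /r/4 20): {"qft":{"cpb":13,"djc":21,"o":14,"q":86},"r":[52,28,55,43,20]}
After op 5 (replace /qft 15): {"qft":15,"r":[52,28,55,43,20]}
Value at /r/3: 43

Answer: 43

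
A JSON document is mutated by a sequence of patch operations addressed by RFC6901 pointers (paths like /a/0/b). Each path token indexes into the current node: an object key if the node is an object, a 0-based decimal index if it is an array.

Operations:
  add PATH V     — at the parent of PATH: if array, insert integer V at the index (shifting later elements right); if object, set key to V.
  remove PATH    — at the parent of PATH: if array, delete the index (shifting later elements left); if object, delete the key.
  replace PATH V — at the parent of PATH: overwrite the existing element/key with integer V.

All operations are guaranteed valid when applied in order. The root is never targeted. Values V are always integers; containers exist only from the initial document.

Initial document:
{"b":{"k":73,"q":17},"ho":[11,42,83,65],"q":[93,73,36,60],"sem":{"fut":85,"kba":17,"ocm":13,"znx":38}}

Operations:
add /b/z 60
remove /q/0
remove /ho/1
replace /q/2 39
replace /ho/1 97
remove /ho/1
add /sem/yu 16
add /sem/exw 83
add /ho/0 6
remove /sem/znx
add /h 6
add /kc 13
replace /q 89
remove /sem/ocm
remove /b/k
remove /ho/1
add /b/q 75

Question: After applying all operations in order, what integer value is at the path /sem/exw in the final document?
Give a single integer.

Answer: 83

Derivation:
After op 1 (add /b/z 60): {"b":{"k":73,"q":17,"z":60},"ho":[11,42,83,65],"q":[93,73,36,60],"sem":{"fut":85,"kba":17,"ocm":13,"znx":38}}
After op 2 (remove /q/0): {"b":{"k":73,"q":17,"z":60},"ho":[11,42,83,65],"q":[73,36,60],"sem":{"fut":85,"kba":17,"ocm":13,"znx":38}}
After op 3 (remove /ho/1): {"b":{"k":73,"q":17,"z":60},"ho":[11,83,65],"q":[73,36,60],"sem":{"fut":85,"kba":17,"ocm":13,"znx":38}}
After op 4 (replace /q/2 39): {"b":{"k":73,"q":17,"z":60},"ho":[11,83,65],"q":[73,36,39],"sem":{"fut":85,"kba":17,"ocm":13,"znx":38}}
After op 5 (replace /ho/1 97): {"b":{"k":73,"q":17,"z":60},"ho":[11,97,65],"q":[73,36,39],"sem":{"fut":85,"kba":17,"ocm":13,"znx":38}}
After op 6 (remove /ho/1): {"b":{"k":73,"q":17,"z":60},"ho":[11,65],"q":[73,36,39],"sem":{"fut":85,"kba":17,"ocm":13,"znx":38}}
After op 7 (add /sem/yu 16): {"b":{"k":73,"q":17,"z":60},"ho":[11,65],"q":[73,36,39],"sem":{"fut":85,"kba":17,"ocm":13,"yu":16,"znx":38}}
After op 8 (add /sem/exw 83): {"b":{"k":73,"q":17,"z":60},"ho":[11,65],"q":[73,36,39],"sem":{"exw":83,"fut":85,"kba":17,"ocm":13,"yu":16,"znx":38}}
After op 9 (add /ho/0 6): {"b":{"k":73,"q":17,"z":60},"ho":[6,11,65],"q":[73,36,39],"sem":{"exw":83,"fut":85,"kba":17,"ocm":13,"yu":16,"znx":38}}
After op 10 (remove /sem/znx): {"b":{"k":73,"q":17,"z":60},"ho":[6,11,65],"q":[73,36,39],"sem":{"exw":83,"fut":85,"kba":17,"ocm":13,"yu":16}}
After op 11 (add /h 6): {"b":{"k":73,"q":17,"z":60},"h":6,"ho":[6,11,65],"q":[73,36,39],"sem":{"exw":83,"fut":85,"kba":17,"ocm":13,"yu":16}}
After op 12 (add /kc 13): {"b":{"k":73,"q":17,"z":60},"h":6,"ho":[6,11,65],"kc":13,"q":[73,36,39],"sem":{"exw":83,"fut":85,"kba":17,"ocm":13,"yu":16}}
After op 13 (replace /q 89): {"b":{"k":73,"q":17,"z":60},"h":6,"ho":[6,11,65],"kc":13,"q":89,"sem":{"exw":83,"fut":85,"kba":17,"ocm":13,"yu":16}}
After op 14 (remove /sem/ocm): {"b":{"k":73,"q":17,"z":60},"h":6,"ho":[6,11,65],"kc":13,"q":89,"sem":{"exw":83,"fut":85,"kba":17,"yu":16}}
After op 15 (remove /b/k): {"b":{"q":17,"z":60},"h":6,"ho":[6,11,65],"kc":13,"q":89,"sem":{"exw":83,"fut":85,"kba":17,"yu":16}}
After op 16 (remove /ho/1): {"b":{"q":17,"z":60},"h":6,"ho":[6,65],"kc":13,"q":89,"sem":{"exw":83,"fut":85,"kba":17,"yu":16}}
After op 17 (add /b/q 75): {"b":{"q":75,"z":60},"h":6,"ho":[6,65],"kc":13,"q":89,"sem":{"exw":83,"fut":85,"kba":17,"yu":16}}
Value at /sem/exw: 83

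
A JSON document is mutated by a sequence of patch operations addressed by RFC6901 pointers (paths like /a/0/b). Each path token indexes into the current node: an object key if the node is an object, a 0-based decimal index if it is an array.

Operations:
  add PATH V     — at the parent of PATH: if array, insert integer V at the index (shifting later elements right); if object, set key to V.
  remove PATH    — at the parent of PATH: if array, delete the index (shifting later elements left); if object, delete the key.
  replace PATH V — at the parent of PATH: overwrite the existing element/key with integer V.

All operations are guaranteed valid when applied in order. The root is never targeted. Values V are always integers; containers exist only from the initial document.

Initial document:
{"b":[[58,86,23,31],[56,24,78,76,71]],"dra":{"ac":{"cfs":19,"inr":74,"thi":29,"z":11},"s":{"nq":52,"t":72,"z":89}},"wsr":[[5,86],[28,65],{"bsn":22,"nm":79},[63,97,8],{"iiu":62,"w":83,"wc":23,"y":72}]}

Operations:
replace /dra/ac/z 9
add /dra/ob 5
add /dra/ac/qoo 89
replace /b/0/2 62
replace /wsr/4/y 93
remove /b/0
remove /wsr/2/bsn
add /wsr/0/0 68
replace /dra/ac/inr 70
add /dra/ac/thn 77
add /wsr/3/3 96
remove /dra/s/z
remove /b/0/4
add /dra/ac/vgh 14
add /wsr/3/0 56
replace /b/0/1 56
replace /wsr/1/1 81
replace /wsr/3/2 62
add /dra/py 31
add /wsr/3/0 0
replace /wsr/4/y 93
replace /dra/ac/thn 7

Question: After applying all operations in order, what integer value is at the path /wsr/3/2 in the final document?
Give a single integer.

After op 1 (replace /dra/ac/z 9): {"b":[[58,86,23,31],[56,24,78,76,71]],"dra":{"ac":{"cfs":19,"inr":74,"thi":29,"z":9},"s":{"nq":52,"t":72,"z":89}},"wsr":[[5,86],[28,65],{"bsn":22,"nm":79},[63,97,8],{"iiu":62,"w":83,"wc":23,"y":72}]}
After op 2 (add /dra/ob 5): {"b":[[58,86,23,31],[56,24,78,76,71]],"dra":{"ac":{"cfs":19,"inr":74,"thi":29,"z":9},"ob":5,"s":{"nq":52,"t":72,"z":89}},"wsr":[[5,86],[28,65],{"bsn":22,"nm":79},[63,97,8],{"iiu":62,"w":83,"wc":23,"y":72}]}
After op 3 (add /dra/ac/qoo 89): {"b":[[58,86,23,31],[56,24,78,76,71]],"dra":{"ac":{"cfs":19,"inr":74,"qoo":89,"thi":29,"z":9},"ob":5,"s":{"nq":52,"t":72,"z":89}},"wsr":[[5,86],[28,65],{"bsn":22,"nm":79},[63,97,8],{"iiu":62,"w":83,"wc":23,"y":72}]}
After op 4 (replace /b/0/2 62): {"b":[[58,86,62,31],[56,24,78,76,71]],"dra":{"ac":{"cfs":19,"inr":74,"qoo":89,"thi":29,"z":9},"ob":5,"s":{"nq":52,"t":72,"z":89}},"wsr":[[5,86],[28,65],{"bsn":22,"nm":79},[63,97,8],{"iiu":62,"w":83,"wc":23,"y":72}]}
After op 5 (replace /wsr/4/y 93): {"b":[[58,86,62,31],[56,24,78,76,71]],"dra":{"ac":{"cfs":19,"inr":74,"qoo":89,"thi":29,"z":9},"ob":5,"s":{"nq":52,"t":72,"z":89}},"wsr":[[5,86],[28,65],{"bsn":22,"nm":79},[63,97,8],{"iiu":62,"w":83,"wc":23,"y":93}]}
After op 6 (remove /b/0): {"b":[[56,24,78,76,71]],"dra":{"ac":{"cfs":19,"inr":74,"qoo":89,"thi":29,"z":9},"ob":5,"s":{"nq":52,"t":72,"z":89}},"wsr":[[5,86],[28,65],{"bsn":22,"nm":79},[63,97,8],{"iiu":62,"w":83,"wc":23,"y":93}]}
After op 7 (remove /wsr/2/bsn): {"b":[[56,24,78,76,71]],"dra":{"ac":{"cfs":19,"inr":74,"qoo":89,"thi":29,"z":9},"ob":5,"s":{"nq":52,"t":72,"z":89}},"wsr":[[5,86],[28,65],{"nm":79},[63,97,8],{"iiu":62,"w":83,"wc":23,"y":93}]}
After op 8 (add /wsr/0/0 68): {"b":[[56,24,78,76,71]],"dra":{"ac":{"cfs":19,"inr":74,"qoo":89,"thi":29,"z":9},"ob":5,"s":{"nq":52,"t":72,"z":89}},"wsr":[[68,5,86],[28,65],{"nm":79},[63,97,8],{"iiu":62,"w":83,"wc":23,"y":93}]}
After op 9 (replace /dra/ac/inr 70): {"b":[[56,24,78,76,71]],"dra":{"ac":{"cfs":19,"inr":70,"qoo":89,"thi":29,"z":9},"ob":5,"s":{"nq":52,"t":72,"z":89}},"wsr":[[68,5,86],[28,65],{"nm":79},[63,97,8],{"iiu":62,"w":83,"wc":23,"y":93}]}
After op 10 (add /dra/ac/thn 77): {"b":[[56,24,78,76,71]],"dra":{"ac":{"cfs":19,"inr":70,"qoo":89,"thi":29,"thn":77,"z":9},"ob":5,"s":{"nq":52,"t":72,"z":89}},"wsr":[[68,5,86],[28,65],{"nm":79},[63,97,8],{"iiu":62,"w":83,"wc":23,"y":93}]}
After op 11 (add /wsr/3/3 96): {"b":[[56,24,78,76,71]],"dra":{"ac":{"cfs":19,"inr":70,"qoo":89,"thi":29,"thn":77,"z":9},"ob":5,"s":{"nq":52,"t":72,"z":89}},"wsr":[[68,5,86],[28,65],{"nm":79},[63,97,8,96],{"iiu":62,"w":83,"wc":23,"y":93}]}
After op 12 (remove /dra/s/z): {"b":[[56,24,78,76,71]],"dra":{"ac":{"cfs":19,"inr":70,"qoo":89,"thi":29,"thn":77,"z":9},"ob":5,"s":{"nq":52,"t":72}},"wsr":[[68,5,86],[28,65],{"nm":79},[63,97,8,96],{"iiu":62,"w":83,"wc":23,"y":93}]}
After op 13 (remove /b/0/4): {"b":[[56,24,78,76]],"dra":{"ac":{"cfs":19,"inr":70,"qoo":89,"thi":29,"thn":77,"z":9},"ob":5,"s":{"nq":52,"t":72}},"wsr":[[68,5,86],[28,65],{"nm":79},[63,97,8,96],{"iiu":62,"w":83,"wc":23,"y":93}]}
After op 14 (add /dra/ac/vgh 14): {"b":[[56,24,78,76]],"dra":{"ac":{"cfs":19,"inr":70,"qoo":89,"thi":29,"thn":77,"vgh":14,"z":9},"ob":5,"s":{"nq":52,"t":72}},"wsr":[[68,5,86],[28,65],{"nm":79},[63,97,8,96],{"iiu":62,"w":83,"wc":23,"y":93}]}
After op 15 (add /wsr/3/0 56): {"b":[[56,24,78,76]],"dra":{"ac":{"cfs":19,"inr":70,"qoo":89,"thi":29,"thn":77,"vgh":14,"z":9},"ob":5,"s":{"nq":52,"t":72}},"wsr":[[68,5,86],[28,65],{"nm":79},[56,63,97,8,96],{"iiu":62,"w":83,"wc":23,"y":93}]}
After op 16 (replace /b/0/1 56): {"b":[[56,56,78,76]],"dra":{"ac":{"cfs":19,"inr":70,"qoo":89,"thi":29,"thn":77,"vgh":14,"z":9},"ob":5,"s":{"nq":52,"t":72}},"wsr":[[68,5,86],[28,65],{"nm":79},[56,63,97,8,96],{"iiu":62,"w":83,"wc":23,"y":93}]}
After op 17 (replace /wsr/1/1 81): {"b":[[56,56,78,76]],"dra":{"ac":{"cfs":19,"inr":70,"qoo":89,"thi":29,"thn":77,"vgh":14,"z":9},"ob":5,"s":{"nq":52,"t":72}},"wsr":[[68,5,86],[28,81],{"nm":79},[56,63,97,8,96],{"iiu":62,"w":83,"wc":23,"y":93}]}
After op 18 (replace /wsr/3/2 62): {"b":[[56,56,78,76]],"dra":{"ac":{"cfs":19,"inr":70,"qoo":89,"thi":29,"thn":77,"vgh":14,"z":9},"ob":5,"s":{"nq":52,"t":72}},"wsr":[[68,5,86],[28,81],{"nm":79},[56,63,62,8,96],{"iiu":62,"w":83,"wc":23,"y":93}]}
After op 19 (add /dra/py 31): {"b":[[56,56,78,76]],"dra":{"ac":{"cfs":19,"inr":70,"qoo":89,"thi":29,"thn":77,"vgh":14,"z":9},"ob":5,"py":31,"s":{"nq":52,"t":72}},"wsr":[[68,5,86],[28,81],{"nm":79},[56,63,62,8,96],{"iiu":62,"w":83,"wc":23,"y":93}]}
After op 20 (add /wsr/3/0 0): {"b":[[56,56,78,76]],"dra":{"ac":{"cfs":19,"inr":70,"qoo":89,"thi":29,"thn":77,"vgh":14,"z":9},"ob":5,"py":31,"s":{"nq":52,"t":72}},"wsr":[[68,5,86],[28,81],{"nm":79},[0,56,63,62,8,96],{"iiu":62,"w":83,"wc":23,"y":93}]}
After op 21 (replace /wsr/4/y 93): {"b":[[56,56,78,76]],"dra":{"ac":{"cfs":19,"inr":70,"qoo":89,"thi":29,"thn":77,"vgh":14,"z":9},"ob":5,"py":31,"s":{"nq":52,"t":72}},"wsr":[[68,5,86],[28,81],{"nm":79},[0,56,63,62,8,96],{"iiu":62,"w":83,"wc":23,"y":93}]}
After op 22 (replace /dra/ac/thn 7): {"b":[[56,56,78,76]],"dra":{"ac":{"cfs":19,"inr":70,"qoo":89,"thi":29,"thn":7,"vgh":14,"z":9},"ob":5,"py":31,"s":{"nq":52,"t":72}},"wsr":[[68,5,86],[28,81],{"nm":79},[0,56,63,62,8,96],{"iiu":62,"w":83,"wc":23,"y":93}]}
Value at /wsr/3/2: 63

Answer: 63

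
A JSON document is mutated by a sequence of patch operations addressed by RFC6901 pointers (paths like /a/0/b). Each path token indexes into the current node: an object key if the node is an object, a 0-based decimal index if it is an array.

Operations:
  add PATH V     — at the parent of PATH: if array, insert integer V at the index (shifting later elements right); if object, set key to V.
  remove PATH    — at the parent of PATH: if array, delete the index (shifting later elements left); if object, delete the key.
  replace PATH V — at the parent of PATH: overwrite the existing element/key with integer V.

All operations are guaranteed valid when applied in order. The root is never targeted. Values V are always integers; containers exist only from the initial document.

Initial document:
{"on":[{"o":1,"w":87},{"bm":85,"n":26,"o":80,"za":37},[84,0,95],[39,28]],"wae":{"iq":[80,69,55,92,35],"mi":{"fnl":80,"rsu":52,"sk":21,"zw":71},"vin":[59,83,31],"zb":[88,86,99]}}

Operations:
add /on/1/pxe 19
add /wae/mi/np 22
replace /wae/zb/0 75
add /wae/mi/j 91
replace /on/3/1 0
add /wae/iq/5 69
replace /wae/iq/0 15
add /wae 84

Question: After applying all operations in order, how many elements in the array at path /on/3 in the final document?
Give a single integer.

Answer: 2

Derivation:
After op 1 (add /on/1/pxe 19): {"on":[{"o":1,"w":87},{"bm":85,"n":26,"o":80,"pxe":19,"za":37},[84,0,95],[39,28]],"wae":{"iq":[80,69,55,92,35],"mi":{"fnl":80,"rsu":52,"sk":21,"zw":71},"vin":[59,83,31],"zb":[88,86,99]}}
After op 2 (add /wae/mi/np 22): {"on":[{"o":1,"w":87},{"bm":85,"n":26,"o":80,"pxe":19,"za":37},[84,0,95],[39,28]],"wae":{"iq":[80,69,55,92,35],"mi":{"fnl":80,"np":22,"rsu":52,"sk":21,"zw":71},"vin":[59,83,31],"zb":[88,86,99]}}
After op 3 (replace /wae/zb/0 75): {"on":[{"o":1,"w":87},{"bm":85,"n":26,"o":80,"pxe":19,"za":37},[84,0,95],[39,28]],"wae":{"iq":[80,69,55,92,35],"mi":{"fnl":80,"np":22,"rsu":52,"sk":21,"zw":71},"vin":[59,83,31],"zb":[75,86,99]}}
After op 4 (add /wae/mi/j 91): {"on":[{"o":1,"w":87},{"bm":85,"n":26,"o":80,"pxe":19,"za":37},[84,0,95],[39,28]],"wae":{"iq":[80,69,55,92,35],"mi":{"fnl":80,"j":91,"np":22,"rsu":52,"sk":21,"zw":71},"vin":[59,83,31],"zb":[75,86,99]}}
After op 5 (replace /on/3/1 0): {"on":[{"o":1,"w":87},{"bm":85,"n":26,"o":80,"pxe":19,"za":37},[84,0,95],[39,0]],"wae":{"iq":[80,69,55,92,35],"mi":{"fnl":80,"j":91,"np":22,"rsu":52,"sk":21,"zw":71},"vin":[59,83,31],"zb":[75,86,99]}}
After op 6 (add /wae/iq/5 69): {"on":[{"o":1,"w":87},{"bm":85,"n":26,"o":80,"pxe":19,"za":37},[84,0,95],[39,0]],"wae":{"iq":[80,69,55,92,35,69],"mi":{"fnl":80,"j":91,"np":22,"rsu":52,"sk":21,"zw":71},"vin":[59,83,31],"zb":[75,86,99]}}
After op 7 (replace /wae/iq/0 15): {"on":[{"o":1,"w":87},{"bm":85,"n":26,"o":80,"pxe":19,"za":37},[84,0,95],[39,0]],"wae":{"iq":[15,69,55,92,35,69],"mi":{"fnl":80,"j":91,"np":22,"rsu":52,"sk":21,"zw":71},"vin":[59,83,31],"zb":[75,86,99]}}
After op 8 (add /wae 84): {"on":[{"o":1,"w":87},{"bm":85,"n":26,"o":80,"pxe":19,"za":37},[84,0,95],[39,0]],"wae":84}
Size at path /on/3: 2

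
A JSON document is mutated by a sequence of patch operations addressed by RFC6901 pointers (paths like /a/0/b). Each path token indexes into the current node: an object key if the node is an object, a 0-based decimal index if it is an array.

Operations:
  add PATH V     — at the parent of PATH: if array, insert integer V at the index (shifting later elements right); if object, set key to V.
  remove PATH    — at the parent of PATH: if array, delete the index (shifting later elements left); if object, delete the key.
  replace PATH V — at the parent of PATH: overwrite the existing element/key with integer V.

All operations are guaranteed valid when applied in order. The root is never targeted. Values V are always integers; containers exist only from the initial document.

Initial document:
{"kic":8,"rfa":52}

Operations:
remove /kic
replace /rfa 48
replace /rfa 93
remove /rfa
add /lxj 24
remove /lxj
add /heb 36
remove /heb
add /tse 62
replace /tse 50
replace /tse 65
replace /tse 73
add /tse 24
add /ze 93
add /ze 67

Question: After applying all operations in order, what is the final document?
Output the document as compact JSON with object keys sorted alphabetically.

Answer: {"tse":24,"ze":67}

Derivation:
After op 1 (remove /kic): {"rfa":52}
After op 2 (replace /rfa 48): {"rfa":48}
After op 3 (replace /rfa 93): {"rfa":93}
After op 4 (remove /rfa): {}
After op 5 (add /lxj 24): {"lxj":24}
After op 6 (remove /lxj): {}
After op 7 (add /heb 36): {"heb":36}
After op 8 (remove /heb): {}
After op 9 (add /tse 62): {"tse":62}
After op 10 (replace /tse 50): {"tse":50}
After op 11 (replace /tse 65): {"tse":65}
After op 12 (replace /tse 73): {"tse":73}
After op 13 (add /tse 24): {"tse":24}
After op 14 (add /ze 93): {"tse":24,"ze":93}
After op 15 (add /ze 67): {"tse":24,"ze":67}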